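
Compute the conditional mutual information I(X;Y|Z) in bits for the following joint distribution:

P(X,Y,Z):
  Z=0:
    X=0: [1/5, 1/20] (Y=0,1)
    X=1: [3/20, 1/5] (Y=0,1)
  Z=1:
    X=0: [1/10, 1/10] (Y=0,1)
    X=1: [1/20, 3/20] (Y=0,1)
0.0821 bits

Conditional mutual information: I(X;Y|Z) = H(X|Z) + H(Y|Z) - H(X,Y|Z)

H(Z) = 0.9710
H(X,Z) = 1.9589 → H(X|Z) = 0.9879
H(Y,Z) = 1.9406 → H(Y|Z) = 0.9697
H(X,Y,Z) = 2.8464 → H(X,Y|Z) = 1.8755

I(X;Y|Z) = 0.9879 + 0.9697 - 1.8755 = 0.0821 bits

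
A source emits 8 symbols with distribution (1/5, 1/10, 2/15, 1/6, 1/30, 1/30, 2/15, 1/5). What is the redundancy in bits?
0.2059 bits

Redundancy measures how far a source is from maximum entropy:
R = H_max - H(X)

Maximum entropy for 8 symbols: H_max = log_2(8) = 3.0000 bits
Actual entropy: H(X) = 2.7941 bits
Redundancy: R = 3.0000 - 2.7941 = 0.2059 bits

This redundancy represents potential for compression: the source could be compressed by 0.2059 bits per symbol.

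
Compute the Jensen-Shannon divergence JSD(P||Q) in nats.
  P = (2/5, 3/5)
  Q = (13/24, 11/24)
0.0101 nats

Jensen-Shannon divergence is:
JSD(P||Q) = 0.5 × D_KL(P||M) + 0.5 × D_KL(Q||M)
where M = 0.5 × (P + Q) is the mixture distribution.

M = 0.5 × (2/5, 3/5) + 0.5 × (13/24, 11/24) = (0.470833, 0.529167)

D_KL(P||M) = 0.0102 nats
D_KL(Q||M) = 0.0100 nats

JSD(P||Q) = 0.5 × 0.0102 + 0.5 × 0.0100 = 0.0101 nats

Unlike KL divergence, JSD is symmetric and bounded: 0 ≤ JSD ≤ log(2).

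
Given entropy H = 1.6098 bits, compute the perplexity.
3.0521

Perplexity is 2^H (or exp(H) for natural log).

H = 1.6098 bits
Perplexity = 2^1.6098 = 3.0521

Interpretation: The model's uncertainty is equivalent to choosing uniformly among 3.1 options.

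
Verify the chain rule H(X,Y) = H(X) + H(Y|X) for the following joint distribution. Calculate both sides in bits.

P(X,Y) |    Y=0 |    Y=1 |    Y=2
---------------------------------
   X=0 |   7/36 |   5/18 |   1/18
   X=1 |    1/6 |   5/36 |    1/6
H(X,Y) = 2.4616, H(X) = 0.9978, H(Y|X) = 1.4638 (all in bits)

Chain rule: H(X,Y) = H(X) + H(Y|X)

Left side — joint entropy directly:
H(X,Y) = -Σ p(x,y) log p(x,y) = 2.4616 bits

Right side — compute H(Y|X) from the conditional distributions:
P(X) = (19/36, 17/36), so H(X) = 0.9978 bits
H(Y|X) = Σ_x P(X=x) · H(Y|X=x):
  P(Y|X=0) = (7/19, 10/19, 2/19), H(Y|X=0) = 1.3600, weight P(X=0) = 19/36
  P(Y|X=1) = (6/17, 5/17, 6/17), H(Y|X=1) = 1.5799, weight P(X=1) = 17/36
H(Y|X) = 1.4638 bits

H(X) + H(Y|X) = 0.9978 + 1.4638 = 2.4616 bits

Both sides equal 2.4616 bits. ✓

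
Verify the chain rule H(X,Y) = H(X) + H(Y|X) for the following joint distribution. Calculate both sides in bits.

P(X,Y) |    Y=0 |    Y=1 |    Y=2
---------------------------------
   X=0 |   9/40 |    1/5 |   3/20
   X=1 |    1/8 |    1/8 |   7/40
H(X,Y) = 2.5492, H(X) = 0.9837, H(Y|X) = 1.5655 (all in bits)

Chain rule: H(X,Y) = H(X) + H(Y|X)

Left side — joint entropy directly:
H(X,Y) = -Σ p(x,y) log p(x,y) = 2.5492 bits

Right side — compute H(Y|X) from the conditional distributions:
P(X) = (23/40, 17/40), so H(X) = 0.9837 bits
H(Y|X) = Σ_x P(X=x) · H(Y|X=x):
  P(Y|X=0) = (9/23, 8/23, 6/23), H(Y|X=0) = 1.5653, weight P(X=0) = 23/40
  P(Y|X=1) = (5/17, 5/17, 7/17), H(Y|X=1) = 1.5657, weight P(X=1) = 17/40
H(Y|X) = 1.5655 bits

H(X) + H(Y|X) = 0.9837 + 1.5655 = 2.5492 bits

Both sides equal 2.5492 bits. ✓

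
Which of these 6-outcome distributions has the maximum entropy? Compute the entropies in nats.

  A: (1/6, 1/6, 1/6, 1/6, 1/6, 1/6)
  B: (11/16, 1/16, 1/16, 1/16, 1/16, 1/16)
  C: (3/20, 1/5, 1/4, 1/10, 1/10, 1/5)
A

For a discrete distribution over n outcomes, entropy is maximized by the uniform distribution.

Computing entropies:
H(A) = 1.7918 nats
H(B) = 1.1240 nats
H(C) = 1.7354 nats

The uniform distribution (where all probabilities equal 1/6) achieves the maximum entropy of log_e(6) = 1.7918 nats.

Distribution A has the highest entropy.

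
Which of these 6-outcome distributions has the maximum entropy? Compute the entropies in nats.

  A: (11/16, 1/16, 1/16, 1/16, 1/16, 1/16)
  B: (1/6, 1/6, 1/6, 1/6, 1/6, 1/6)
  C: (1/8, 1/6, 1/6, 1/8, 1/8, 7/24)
B

For a discrete distribution over n outcomes, entropy is maximized by the uniform distribution.

Computing entropies:
H(A) = 1.1240 nats
H(B) = 1.7918 nats
H(C) = 1.7364 nats

The uniform distribution (where all probabilities equal 1/6) achieves the maximum entropy of log_e(6) = 1.7918 nats.

Distribution B has the highest entropy.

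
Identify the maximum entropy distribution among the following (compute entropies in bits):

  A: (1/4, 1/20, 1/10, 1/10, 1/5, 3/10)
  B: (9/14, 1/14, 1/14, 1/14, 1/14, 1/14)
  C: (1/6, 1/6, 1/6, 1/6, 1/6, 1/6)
C

For a discrete distribution over n outcomes, entropy is maximized by the uniform distribution.

Computing entropies:
H(A) = 2.3660 bits
H(B) = 1.7695 bits
H(C) = 2.5850 bits

The uniform distribution (where all probabilities equal 1/6) achieves the maximum entropy of log_2(6) = 2.5850 bits.

Distribution C has the highest entropy.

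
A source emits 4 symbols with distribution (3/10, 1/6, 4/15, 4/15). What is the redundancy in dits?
0.0094 dits

Redundancy measures how far a source is from maximum entropy:
R = H_max - H(X)

Maximum entropy for 4 symbols: H_max = log_10(4) = 0.6021 dits
Actual entropy: H(X) = 0.5927 dits
Redundancy: R = 0.6021 - 0.5927 = 0.0094 dits

This redundancy represents potential for compression: the source could be compressed by 0.0094 dits per symbol.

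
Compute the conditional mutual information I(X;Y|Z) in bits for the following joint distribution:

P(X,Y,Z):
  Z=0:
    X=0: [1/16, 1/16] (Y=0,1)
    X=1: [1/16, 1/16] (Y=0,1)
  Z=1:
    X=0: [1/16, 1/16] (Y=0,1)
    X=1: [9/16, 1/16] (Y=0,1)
0.0694 bits

Conditional mutual information: I(X;Y|Z) = H(X|Z) + H(Y|Z) - H(X,Y|Z)

H(Z) = 0.8113
H(X,Z) = 1.5488 → H(X|Z) = 0.7375
H(Y,Z) = 1.5488 → H(Y|Z) = 0.7375
H(X,Y,Z) = 2.2169 → H(X,Y|Z) = 1.4056

I(X;Y|Z) = 0.7375 + 0.7375 - 1.4056 = 0.0694 bits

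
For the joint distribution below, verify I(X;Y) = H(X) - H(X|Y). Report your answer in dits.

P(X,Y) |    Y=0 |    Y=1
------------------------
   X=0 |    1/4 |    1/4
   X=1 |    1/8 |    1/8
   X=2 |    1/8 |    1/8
I(X;Y) = 0.0000 dits

Mutual information has multiple equivalent forms:
- I(X;Y) = H(X) - H(X|Y)
- I(X;Y) = H(Y) - H(Y|X)
- I(X;Y) = H(X) + H(Y) - H(X,Y)

Computing all quantities:
H(X) = 0.4515, H(Y) = 0.3010, H(X,Y) = 0.7526
H(X|Y) = 0.4515, H(Y|X) = 0.3010

Verification:
H(X) - H(X|Y) = 0.4515 - 0.4515 = 0.0000
H(Y) - H(Y|X) = 0.3010 - 0.3010 = 0.0000
H(X) + H(Y) - H(X,Y) = 0.4515 + 0.3010 - 0.7526 = 0.0000

All forms give I(X;Y) = 0.0000 dits. ✓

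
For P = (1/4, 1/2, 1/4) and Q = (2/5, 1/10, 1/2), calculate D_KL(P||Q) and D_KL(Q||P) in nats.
D_KL(P||Q) = 0.5139, D_KL(Q||P) = 0.3736

KL divergence is not symmetric: D_KL(P||Q) ≠ D_KL(Q||P) in general.

D_KL(P||Q) = 0.5139 nats
D_KL(Q||P) = 0.3736 nats

No, they are not equal!

This asymmetry is why KL divergence is not a true distance metric.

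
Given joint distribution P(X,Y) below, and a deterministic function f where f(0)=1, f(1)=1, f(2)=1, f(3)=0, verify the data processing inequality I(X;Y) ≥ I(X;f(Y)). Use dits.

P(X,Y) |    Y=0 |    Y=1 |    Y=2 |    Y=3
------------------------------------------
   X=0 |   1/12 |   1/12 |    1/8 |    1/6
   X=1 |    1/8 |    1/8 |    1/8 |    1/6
I(X;Y) = 0.0021, I(X;f(Y)) = 0.0008, inequality holds: 0.0021 ≥ 0.0008

Data Processing Inequality: For any Markov chain X → Y → Z, we have I(X;Y) ≥ I(X;Z).

Here Z = f(Y) is a deterministic function of Y, forming X → Y → Z.

Original I(X;Y) = 0.0021 dits

After applying f:
P(X,Z) where Z=f(Y):
- P(X,Z=0) = P(X,Y=3)
- P(X,Z=1) = P(X,Y=0) + P(X,Y=1) + P(X,Y=2)

I(X;Z) = I(X;f(Y)) = 0.0008 dits

Verification: 0.0021 ≥ 0.0008 ✓

Information cannot be created by processing; the function f can only lose information about X.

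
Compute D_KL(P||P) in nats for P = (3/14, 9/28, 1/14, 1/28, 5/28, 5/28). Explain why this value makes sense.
0.0000 nats

KL divergence satisfies the Gibbs inequality: D_KL(P||Q) ≥ 0 for all distributions P, Q.

D_KL(P||Q) = Σ p(x) log(p(x)/q(x))
Each term is p(x) × log_e(p(x)/p(x)) = p(x) × log_e(1) = 0, so the sum is 0.
D_KL(P||Q) = 0.0000 nats

When P = Q, the KL divergence is exactly 0, as there is no 'divergence' between identical distributions.

This non-negativity is a fundamental property: relative entropy cannot be negative because it measures how different Q is from P.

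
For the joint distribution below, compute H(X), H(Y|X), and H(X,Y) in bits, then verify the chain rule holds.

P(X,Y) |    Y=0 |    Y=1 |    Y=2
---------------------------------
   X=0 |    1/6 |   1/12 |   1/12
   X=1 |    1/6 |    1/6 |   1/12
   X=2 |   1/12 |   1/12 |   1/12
H(X,Y) = 3.0850, H(X) = 1.5546, H(Y|X) = 1.5304 (all in bits)

Chain rule: H(X,Y) = H(X) + H(Y|X)

Left side — joint entropy directly:
H(X,Y) = -Σ p(x,y) log p(x,y) = 3.0850 bits

Right side — compute H(Y|X) from the conditional distributions:
P(X) = (1/3, 5/12, 1/4), so H(X) = 1.5546 bits
H(Y|X) = Σ_x P(X=x) · H(Y|X=x):
  P(Y|X=0) = (1/2, 1/4, 1/4), H(Y|X=0) = 1.5000, weight P(X=0) = 1/3
  P(Y|X=1) = (2/5, 2/5, 1/5), H(Y|X=1) = 1.5219, weight P(X=1) = 5/12
  P(Y|X=2) = (1/3, 1/3, 1/3), H(Y|X=2) = 1.5850, weight P(X=2) = 1/4
H(Y|X) = 1.5304 bits

H(X) + H(Y|X) = 1.5546 + 1.5304 = 3.0850 bits

Both sides equal 3.0850 bits. ✓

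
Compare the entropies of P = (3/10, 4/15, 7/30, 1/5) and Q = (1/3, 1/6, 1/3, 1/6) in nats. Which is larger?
P

Computing entropies in nats:
H(P) = 1.3751
H(Q) = 1.3297

Distribution P has higher entropy.

Intuition: The distribution closer to uniform (more spread out) has higher entropy.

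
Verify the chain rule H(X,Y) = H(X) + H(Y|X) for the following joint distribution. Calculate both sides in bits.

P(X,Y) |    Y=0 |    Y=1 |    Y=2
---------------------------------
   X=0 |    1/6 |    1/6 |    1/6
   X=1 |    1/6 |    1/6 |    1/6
H(X,Y) = 2.5850, H(X) = 1.0000, H(Y|X) = 1.5850 (all in bits)

Chain rule: H(X,Y) = H(X) + H(Y|X)

Left side — joint entropy directly:
H(X,Y) = -Σ p(x,y) log p(x,y) = 2.5850 bits

Right side — compute H(Y|X) from the conditional distributions:
P(X) = (1/2, 1/2), so H(X) = 1.0000 bits
H(Y|X) = Σ_x P(X=x) · H(Y|X=x):
  P(Y|X=0) = (1/3, 1/3, 1/3), H(Y|X=0) = 1.5850, weight P(X=0) = 1/2
  P(Y|X=1) = (1/3, 1/3, 1/3), H(Y|X=1) = 1.5850, weight P(X=1) = 1/2
H(Y|X) = 1.5850 bits

H(X) + H(Y|X) = 1.0000 + 1.5850 = 2.5850 bits

Both sides equal 2.5850 bits. ✓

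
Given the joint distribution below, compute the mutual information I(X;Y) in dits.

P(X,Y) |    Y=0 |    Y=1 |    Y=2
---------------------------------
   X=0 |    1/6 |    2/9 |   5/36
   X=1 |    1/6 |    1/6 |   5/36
0.0011 dits

Mutual information: I(X;Y) = H(X) + H(Y) - H(X,Y)

Marginals:
P(X) = (19/36, 17/36), H(X) = 0.3004 dits
P(Y) = (1/3, 7/18, 5/18), H(Y) = 0.4731 dits

Joint entropy: H(X,Y) = 0.7724 dits

I(X;Y) = 0.3004 + 0.4731 - 0.7724 = 0.0011 dits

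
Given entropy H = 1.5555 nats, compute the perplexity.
4.7375

Perplexity is e^H (or exp(H) for natural log).

H = 1.5555 nats
Perplexity = e^1.5555 = 4.7375

Interpretation: The model's uncertainty is equivalent to choosing uniformly among 4.7 options.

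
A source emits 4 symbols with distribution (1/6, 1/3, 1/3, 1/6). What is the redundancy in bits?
0.0817 bits

Redundancy measures how far a source is from maximum entropy:
R = H_max - H(X)

Maximum entropy for 4 symbols: H_max = log_2(4) = 2.0000 bits
Actual entropy: H(X) = 1.9183 bits
Redundancy: R = 2.0000 - 1.9183 = 0.0817 bits

This redundancy represents potential for compression: the source could be compressed by 0.0817 bits per symbol.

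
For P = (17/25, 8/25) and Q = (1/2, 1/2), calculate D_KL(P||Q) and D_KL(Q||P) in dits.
D_KL(P||Q) = 0.0288, D_KL(Q||P) = 0.0301

KL divergence is not symmetric: D_KL(P||Q) ≠ D_KL(Q||P) in general.

D_KL(P||Q) = 0.0288 dits
D_KL(Q||P) = 0.0301 dits

No, they are not equal!

This asymmetry is why KL divergence is not a true distance metric.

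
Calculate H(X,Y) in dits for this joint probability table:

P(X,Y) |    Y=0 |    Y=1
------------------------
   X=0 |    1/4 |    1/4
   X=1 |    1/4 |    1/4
0.6021 dits

Joint entropy is H(X,Y) = -Σ_{x,y} p(x,y) log p(x,y).

Summing over all non-zero entries:
H(X,Y) = -[1/4·log_10(1/4) + 1/4·log_10(1/4) + 1/4·log_10(1/4) + 1/4·log_10(1/4)]
H(X,Y) = 0.6021 dits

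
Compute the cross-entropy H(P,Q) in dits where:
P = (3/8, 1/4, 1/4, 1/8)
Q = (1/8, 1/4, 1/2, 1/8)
0.6773 dits

Cross-entropy: H(P,Q) = -Σ p(x) log q(x)

Alternatively: H(P,Q) = H(P) + D_KL(P||Q)
H(P) = 0.5737 dits
D_KL(P||Q) = 0.1037 dits

H(P,Q) = 0.5737 + 0.1037 = 0.6773 dits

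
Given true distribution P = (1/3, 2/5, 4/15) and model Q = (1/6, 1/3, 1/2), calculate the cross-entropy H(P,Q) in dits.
0.5305 dits

Cross-entropy: H(P,Q) = -Σ p(x) log q(x)

Alternatively: H(P,Q) = H(P) + D_KL(P||Q)
H(P) = 0.4713 dits
D_KL(P||Q) = 0.0592 dits

H(P,Q) = 0.4713 + 0.0592 = 0.5305 dits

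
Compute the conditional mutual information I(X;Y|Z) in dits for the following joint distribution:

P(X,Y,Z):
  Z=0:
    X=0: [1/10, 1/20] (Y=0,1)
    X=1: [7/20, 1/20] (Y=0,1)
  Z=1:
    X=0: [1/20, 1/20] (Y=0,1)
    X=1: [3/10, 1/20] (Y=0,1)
0.0174 dits

Conditional mutual information: I(X;Y|Z) = H(X|Z) + H(Y|Z) - H(X,Y|Z)

H(Z) = 0.2989
H(X,Z) = 0.5423 → H(X|Z) = 0.2435
H(Y,Z) = 0.5156 → H(Y|Z) = 0.2168
H(X,Y,Z) = 0.7417 → H(X,Y|Z) = 0.4428

I(X;Y|Z) = 0.2435 + 0.2168 - 0.4428 = 0.0174 dits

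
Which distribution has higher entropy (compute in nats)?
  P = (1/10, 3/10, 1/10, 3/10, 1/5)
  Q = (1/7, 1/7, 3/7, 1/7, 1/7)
P

Computing entropies in nats:
H(P) = 1.5048
H(Q) = 1.4751

Distribution P has higher entropy.

Intuition: The distribution closer to uniform (more spread out) has higher entropy.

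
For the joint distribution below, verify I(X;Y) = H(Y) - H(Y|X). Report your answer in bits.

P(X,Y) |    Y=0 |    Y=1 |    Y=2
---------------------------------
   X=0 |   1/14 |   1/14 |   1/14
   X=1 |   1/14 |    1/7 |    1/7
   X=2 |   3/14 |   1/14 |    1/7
I(X;Y) = 0.0689 bits

Mutual information has multiple equivalent forms:
- I(X;Y) = H(X) - H(X|Y)
- I(X;Y) = H(Y) - H(Y|X)
- I(X;Y) = H(X) + H(Y) - H(X,Y)

Computing all quantities:
H(X) = 1.5306, H(Y) = 1.5774, H(X,Y) = 3.0391
H(X|Y) = 1.4617, H(Y|X) = 1.5085

Verification:
H(X) - H(X|Y) = 1.5306 - 1.4617 = 0.0689
H(Y) - H(Y|X) = 1.5774 - 1.5085 = 0.0689
H(X) + H(Y) - H(X,Y) = 1.5306 + 1.5774 - 3.0391 = 0.0689

All forms give I(X;Y) = 0.0689 bits. ✓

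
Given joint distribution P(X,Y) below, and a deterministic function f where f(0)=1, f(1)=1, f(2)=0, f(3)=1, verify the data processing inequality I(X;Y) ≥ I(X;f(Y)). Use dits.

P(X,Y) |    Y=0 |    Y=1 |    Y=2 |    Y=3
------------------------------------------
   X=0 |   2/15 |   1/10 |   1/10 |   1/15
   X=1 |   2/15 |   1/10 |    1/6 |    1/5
I(X;Y) = 0.0101, I(X;f(Y)) = 0.0002, inequality holds: 0.0101 ≥ 0.0002

Data Processing Inequality: For any Markov chain X → Y → Z, we have I(X;Y) ≥ I(X;Z).

Here Z = f(Y) is a deterministic function of Y, forming X → Y → Z.

Original I(X;Y) = 0.0101 dits

After applying f:
P(X,Z) where Z=f(Y):
- P(X,Z=0) = P(X,Y=2)
- P(X,Z=1) = P(X,Y=0) + P(X,Y=1) + P(X,Y=3)

I(X;Z) = I(X;f(Y)) = 0.0002 dits

Verification: 0.0101 ≥ 0.0002 ✓

Information cannot be created by processing; the function f can only lose information about X.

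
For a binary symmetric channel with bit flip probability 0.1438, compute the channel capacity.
0.4059 bits

For a binary symmetric channel (BSC) with error probability p:
Capacity C = 1 - H(p) bits per symbol

where H(p) = -p log₂(p) - (1-p) log₂(1-p) is the binary entropy function.

H(0.1438) = 0.5941 bits
C = 1 - 0.5941 = 0.4059 bits per symbol

This means we can reliably transmit up to 0.4059 bits of information per channel use.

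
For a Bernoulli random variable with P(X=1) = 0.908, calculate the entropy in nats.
0.3071 nats

The binary entropy function is:
H(p) = -p log(p) - (1-p) log(1-p)

H(0.908) = -0.908 × log_e(0.908) - 0.092 × log_e(0.092)
H(0.908) = 0.3071 nats

Note: Binary entropy is maximized at p=0.5 (H=1 bit) and minimized at p=0 or p=1 (H=0).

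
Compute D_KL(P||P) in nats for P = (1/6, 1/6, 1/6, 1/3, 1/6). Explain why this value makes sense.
0.0000 nats

KL divergence satisfies the Gibbs inequality: D_KL(P||Q) ≥ 0 for all distributions P, Q.

D_KL(P||Q) = Σ p(x) log(p(x)/q(x))
Each term is p(x) × log_e(p(x)/p(x)) = p(x) × log_e(1) = 0, so the sum is 0.
D_KL(P||Q) = 0.0000 nats

When P = Q, the KL divergence is exactly 0, as there is no 'divergence' between identical distributions.

This non-negativity is a fundamental property: relative entropy cannot be negative because it measures how different Q is from P.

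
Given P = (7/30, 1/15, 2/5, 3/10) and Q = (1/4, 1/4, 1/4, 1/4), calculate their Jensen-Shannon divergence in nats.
0.0383 nats

Jensen-Shannon divergence is:
JSD(P||Q) = 0.5 × D_KL(P||M) + 0.5 × D_KL(Q||M)
where M = 0.5 × (P + Q) is the mixture distribution.

M = 0.5 × (7/30, 1/15, 2/5, 3/10) + 0.5 × (1/4, 1/4, 1/4, 1/4) = (0.241667, 0.158333, 13/40, 11/40)

D_KL(P||M) = 0.0433 nats
D_KL(Q||M) = 0.0332 nats

JSD(P||Q) = 0.5 × 0.0433 + 0.5 × 0.0332 = 0.0383 nats

Unlike KL divergence, JSD is symmetric and bounded: 0 ≤ JSD ≤ log(2).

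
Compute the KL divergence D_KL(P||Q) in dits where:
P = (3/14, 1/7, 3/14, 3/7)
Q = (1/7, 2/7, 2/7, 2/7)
0.0434 dits

KL divergence: D_KL(P||Q) = Σ p(x) log(p(x)/q(x))

Computing term by term:
  x=0: 3/14 × log_10[(3/14)/(1/7)] = 3/14 × 0.1761 = 0.0377
  x=1: 1/7 × log_10[(1/7)/(2/7)] = 1/7 × -0.3010 = -0.0430
  x=2: 3/14 × log_10[(3/14)/(2/7)] = 3/14 × -0.1249 = -0.0268
  x=3: 3/7 × log_10[(3/7)/(2/7)] = 3/7 × 0.1761 = 0.0755

D_KL(P||Q) = 0.0434 dits

Note: KL divergence is always non-negative and equals 0 iff P = Q.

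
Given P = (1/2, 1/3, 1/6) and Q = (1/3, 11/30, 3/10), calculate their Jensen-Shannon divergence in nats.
0.0184 nats

Jensen-Shannon divergence is:
JSD(P||Q) = 0.5 × D_KL(P||M) + 0.5 × D_KL(Q||M)
where M = 0.5 × (P + Q) is the mixture distribution.

M = 0.5 × (1/2, 1/3, 1/6) + 0.5 × (1/3, 11/30, 3/10) = (5/12, 7/20, 7/30)

D_KL(P||M) = 0.0188 nats
D_KL(Q||M) = 0.0181 nats

JSD(P||Q) = 0.5 × 0.0188 + 0.5 × 0.0181 = 0.0184 nats

Unlike KL divergence, JSD is symmetric and bounded: 0 ≤ JSD ≤ log(2).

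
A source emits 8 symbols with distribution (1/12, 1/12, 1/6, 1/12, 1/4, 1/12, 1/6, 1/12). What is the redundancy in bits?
0.1446 bits

Redundancy measures how far a source is from maximum entropy:
R = H_max - H(X)

Maximum entropy for 8 symbols: H_max = log_2(8) = 3.0000 bits
Actual entropy: H(X) = 2.8554 bits
Redundancy: R = 3.0000 - 2.8554 = 0.1446 bits

This redundancy represents potential for compression: the source could be compressed by 0.1446 bits per symbol.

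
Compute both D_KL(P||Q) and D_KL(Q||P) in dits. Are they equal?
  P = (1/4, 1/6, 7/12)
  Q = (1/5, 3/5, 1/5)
D_KL(P||Q) = 0.2027, D_KL(Q||P) = 0.2214

KL divergence is not symmetric: D_KL(P||Q) ≠ D_KL(Q||P) in general.

D_KL(P||Q) = 0.2027 dits
D_KL(Q||P) = 0.2214 dits

No, they are not equal!

This asymmetry is why KL divergence is not a true distance metric.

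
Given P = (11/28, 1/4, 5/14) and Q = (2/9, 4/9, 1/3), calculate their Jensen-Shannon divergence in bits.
0.0375 bits

Jensen-Shannon divergence is:
JSD(P||Q) = 0.5 × D_KL(P||M) + 0.5 × D_KL(Q||M)
where M = 0.5 × (P + Q) is the mixture distribution.

M = 0.5 × (11/28, 1/4, 5/14) + 0.5 × (2/9, 4/9, 1/3) = (0.30754, 0.347222, 0.345238)

D_KL(P||M) = 0.0378 bits
D_KL(Q||M) = 0.0372 bits

JSD(P||Q) = 0.5 × 0.0378 + 0.5 × 0.0372 = 0.0375 bits

Unlike KL divergence, JSD is symmetric and bounded: 0 ≤ JSD ≤ log(2).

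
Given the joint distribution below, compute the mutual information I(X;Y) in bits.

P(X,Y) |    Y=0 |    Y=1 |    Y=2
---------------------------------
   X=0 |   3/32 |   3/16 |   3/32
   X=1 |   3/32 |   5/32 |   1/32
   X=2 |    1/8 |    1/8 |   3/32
0.0332 bits

Mutual information: I(X;Y) = H(X) + H(Y) - H(X,Y)

Marginals:
P(X) = (3/8, 9/32, 11/32), H(X) = 1.5749 bits
P(Y) = (5/16, 15/32, 7/32), H(Y) = 1.5164 bits

Joint entropy: H(X,Y) = 3.0582 bits

I(X;Y) = 1.5749 + 1.5164 - 3.0582 = 0.0332 bits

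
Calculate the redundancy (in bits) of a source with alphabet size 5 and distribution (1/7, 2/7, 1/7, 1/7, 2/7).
0.0860 bits

Redundancy measures how far a source is from maximum entropy:
R = H_max - H(X)

Maximum entropy for 5 symbols: H_max = log_2(5) = 2.3219 bits
Actual entropy: H(X) = 2.2359 bits
Redundancy: R = 2.3219 - 2.2359 = 0.0860 bits

This redundancy represents potential for compression: the source could be compressed by 0.0860 bits per symbol.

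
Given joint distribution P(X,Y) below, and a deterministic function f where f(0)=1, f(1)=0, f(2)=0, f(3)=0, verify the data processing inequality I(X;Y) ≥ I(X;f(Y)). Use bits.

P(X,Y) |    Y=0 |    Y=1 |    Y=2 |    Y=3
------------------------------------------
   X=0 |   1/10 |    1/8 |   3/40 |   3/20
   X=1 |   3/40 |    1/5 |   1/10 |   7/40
I(X;Y) = 0.0119, I(X;f(Y)) = 0.0091, inequality holds: 0.0119 ≥ 0.0091

Data Processing Inequality: For any Markov chain X → Y → Z, we have I(X;Y) ≥ I(X;Z).

Here Z = f(Y) is a deterministic function of Y, forming X → Y → Z.

Original I(X;Y) = 0.0119 bits

After applying f:
P(X,Z) where Z=f(Y):
- P(X,Z=0) = P(X,Y=1) + P(X,Y=2) + P(X,Y=3)
- P(X,Z=1) = P(X,Y=0)

I(X;Z) = I(X;f(Y)) = 0.0091 bits

Verification: 0.0119 ≥ 0.0091 ✓

Information cannot be created by processing; the function f can only lose information about X.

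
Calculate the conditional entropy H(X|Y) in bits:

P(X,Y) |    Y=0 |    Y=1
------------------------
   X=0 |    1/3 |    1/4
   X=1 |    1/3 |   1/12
0.9371 bits

Using the chain rule: H(X|Y) = H(X,Y) - H(Y)

First, compute H(X,Y) = 1.8554 bits

Marginal P(Y) = (2/3, 1/3)
H(Y) = 0.9183 bits

H(X|Y) = H(X,Y) - H(Y) = 1.8554 - 0.9183 = 0.9371 bits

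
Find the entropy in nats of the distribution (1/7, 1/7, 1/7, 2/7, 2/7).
1.5498 nats

Shannon entropy is H(X) = -Σ p(x) log p(x).

For P = (1/7, 1/7, 1/7, 2/7, 2/7):
H = -1/7 × log_e(1/7) -1/7 × log_e(1/7) -1/7 × log_e(1/7) -2/7 × log_e(2/7) -2/7 × log_e(2/7)
H = 1.5498 nats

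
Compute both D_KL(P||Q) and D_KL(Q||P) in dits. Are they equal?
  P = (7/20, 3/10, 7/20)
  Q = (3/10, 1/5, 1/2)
D_KL(P||Q) = 0.0220, D_KL(Q||P) = 0.0221

KL divergence is not symmetric: D_KL(P||Q) ≠ D_KL(Q||P) in general.

D_KL(P||Q) = 0.0220 dits
D_KL(Q||P) = 0.0221 dits

No, they are not equal!

This asymmetry is why KL divergence is not a true distance metric.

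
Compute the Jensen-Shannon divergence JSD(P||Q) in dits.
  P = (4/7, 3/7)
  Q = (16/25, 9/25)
0.0011 dits

Jensen-Shannon divergence is:
JSD(P||Q) = 0.5 × D_KL(P||M) + 0.5 × D_KL(Q||M)
where M = 0.5 × (P + Q) is the mixture distribution.

M = 0.5 × (4/7, 3/7) + 0.5 × (16/25, 9/25) = (0.605714, 0.394286)

D_KL(P||M) = 0.0011 dits
D_KL(Q||M) = 0.0011 dits

JSD(P||Q) = 0.5 × 0.0011 + 0.5 × 0.0011 = 0.0011 dits

Unlike KL divergence, JSD is symmetric and bounded: 0 ≤ JSD ≤ log(2).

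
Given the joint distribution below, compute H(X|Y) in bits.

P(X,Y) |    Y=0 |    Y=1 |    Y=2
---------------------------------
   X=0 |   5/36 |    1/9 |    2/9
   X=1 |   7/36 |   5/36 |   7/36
0.9897 bits

Using the chain rule: H(X|Y) = H(X,Y) - H(Y)

First, compute H(X,Y) = 2.5443 bits

Marginal P(Y) = (1/3, 1/4, 5/12)
H(Y) = 1.5546 bits

H(X|Y) = H(X,Y) - H(Y) = 2.5443 - 1.5546 = 0.9897 bits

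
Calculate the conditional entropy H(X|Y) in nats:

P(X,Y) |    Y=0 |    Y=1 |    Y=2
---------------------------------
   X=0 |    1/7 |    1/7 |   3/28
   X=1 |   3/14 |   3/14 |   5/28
0.6697 nats

Using the chain rule: H(X|Y) = H(X,Y) - H(Y)

First, compute H(X,Y) = 1.7631 nats

Marginal P(Y) = (5/14, 5/14, 2/7)
H(Y) = 1.0934 nats

H(X|Y) = H(X,Y) - H(Y) = 1.7631 - 1.0934 = 0.6697 nats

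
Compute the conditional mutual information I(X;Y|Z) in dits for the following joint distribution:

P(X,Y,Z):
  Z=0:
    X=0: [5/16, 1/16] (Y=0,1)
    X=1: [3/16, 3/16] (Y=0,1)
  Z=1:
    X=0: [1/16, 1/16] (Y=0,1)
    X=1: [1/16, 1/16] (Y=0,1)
0.0211 dits

Conditional mutual information: I(X;Y|Z) = H(X|Z) + H(Y|Z) - H(X,Y|Z)

H(Z) = 0.2442
H(X,Z) = 0.5452 → H(X|Z) = 0.3010
H(Y,Z) = 0.5268 → H(Y|Z) = 0.2826
H(X,Y,Z) = 0.8068 → H(X,Y|Z) = 0.5626

I(X;Y|Z) = 0.3010 + 0.2826 - 0.5626 = 0.0211 dits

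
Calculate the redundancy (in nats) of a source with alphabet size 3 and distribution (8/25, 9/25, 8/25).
0.0016 nats

Redundancy measures how far a source is from maximum entropy:
R = H_max - H(X)

Maximum entropy for 3 symbols: H_max = log_e(3) = 1.0986 nats
Actual entropy: H(X) = 1.0970 nats
Redundancy: R = 1.0986 - 1.0970 = 0.0016 nats

This redundancy represents potential for compression: the source could be compressed by 0.0016 nats per symbol.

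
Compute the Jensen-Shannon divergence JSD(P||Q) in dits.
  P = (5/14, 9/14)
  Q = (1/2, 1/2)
0.0045 dits

Jensen-Shannon divergence is:
JSD(P||Q) = 0.5 × D_KL(P||M) + 0.5 × D_KL(Q||M)
where M = 0.5 × (P + Q) is the mixture distribution.

M = 0.5 × (5/14, 9/14) + 0.5 × (1/2, 1/2) = (3/7, 4/7)

D_KL(P||M) = 0.0046 dits
D_KL(Q||M) = 0.0045 dits

JSD(P||Q) = 0.5 × 0.0046 + 0.5 × 0.0045 = 0.0045 dits

Unlike KL divergence, JSD is symmetric and bounded: 0 ≤ JSD ≤ log(2).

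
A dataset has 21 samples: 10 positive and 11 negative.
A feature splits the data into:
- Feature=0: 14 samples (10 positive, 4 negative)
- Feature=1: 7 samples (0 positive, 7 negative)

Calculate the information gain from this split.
0.4229 bits

Information Gain = H(Y) - H(Y|Feature)

Before split:
P(positive) = 10/21 = 0.4762
H(Y) = 0.9984 bits

After split:
Feature=0: H = 0.8631 bits (weight = 14/21)
Feature=1: H = 0.0000 bits (weight = 7/21)
H(Y|Feature) = (14/21)×0.8631 + (7/21)×0.0000 = 0.5754 bits

Information Gain = 0.9984 - 0.5754 = 0.4229 bits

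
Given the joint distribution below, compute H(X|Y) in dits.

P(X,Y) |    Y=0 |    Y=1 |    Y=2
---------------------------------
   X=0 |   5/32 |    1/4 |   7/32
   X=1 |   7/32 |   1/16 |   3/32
0.2614 dits

Using the chain rule: H(X|Y) = H(X,Y) - H(Y)

First, compute H(X,Y) = 0.7369 dits

Marginal P(Y) = (3/8, 5/16, 5/16)
H(Y) = 0.4755 dits

H(X|Y) = H(X,Y) - H(Y) = 0.7369 - 0.4755 = 0.2614 dits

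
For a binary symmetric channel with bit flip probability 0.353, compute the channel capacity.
0.0633 bits

For a binary symmetric channel (BSC) with error probability p:
Capacity C = 1 - H(p) bits per symbol

where H(p) = -p log₂(p) - (1-p) log₂(1-p) is the binary entropy function.

H(0.353) = 0.9367 bits
C = 1 - 0.9367 = 0.0633 bits per symbol

This means we can reliably transmit up to 0.0633 bits of information per channel use.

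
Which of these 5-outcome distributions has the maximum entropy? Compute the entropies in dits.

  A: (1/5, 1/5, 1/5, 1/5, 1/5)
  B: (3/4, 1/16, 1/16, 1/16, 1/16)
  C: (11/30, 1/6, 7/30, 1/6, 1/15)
A

For a discrete distribution over n outcomes, entropy is maximized by the uniform distribution.

Computing entropies:
H(A) = 0.6990 dits
H(B) = 0.3947 dits
H(C) = 0.6450 dits

The uniform distribution (where all probabilities equal 1/5) achieves the maximum entropy of log_10(5) = 0.6990 dits.

Distribution A has the highest entropy.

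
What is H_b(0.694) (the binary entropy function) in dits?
0.2675 dits

The binary entropy function is:
H(p) = -p log(p) - (1-p) log(1-p)

H(0.694) = -0.694 × log_10(0.694) - 0.306 × log_10(0.306)
H(0.694) = 0.2675 dits

Note: Binary entropy is maximized at p=0.5 (H=1 bit) and minimized at p=0 or p=1 (H=0).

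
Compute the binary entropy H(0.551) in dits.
0.2988 dits

The binary entropy function is:
H(p) = -p log(p) - (1-p) log(1-p)

H(0.551) = -0.551 × log_10(0.551) - 0.449 × log_10(0.449)
H(0.551) = 0.2988 dits

Note: Binary entropy is maximized at p=0.5 (H=1 bit) and minimized at p=0 or p=1 (H=0).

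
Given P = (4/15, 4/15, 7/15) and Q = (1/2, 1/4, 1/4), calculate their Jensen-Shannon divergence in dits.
0.0151 dits

Jensen-Shannon divergence is:
JSD(P||Q) = 0.5 × D_KL(P||M) + 0.5 × D_KL(Q||M)
where M = 0.5 × (P + Q) is the mixture distribution.

M = 0.5 × (4/15, 4/15, 7/15) + 0.5 × (1/2, 1/4, 1/4) = (0.383333, 0.258333, 0.358333)

D_KL(P||M) = 0.0152 dits
D_KL(Q||M) = 0.0150 dits

JSD(P||Q) = 0.5 × 0.0152 + 0.5 × 0.0150 = 0.0151 dits

Unlike KL divergence, JSD is symmetric and bounded: 0 ≤ JSD ≤ log(2).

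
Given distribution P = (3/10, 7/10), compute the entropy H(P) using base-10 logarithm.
0.2653 dits

Shannon entropy is H(X) = -Σ p(x) log p(x).

For P = (3/10, 7/10):
H = -3/10 × log_10(3/10) -7/10 × log_10(7/10)
H = 0.2653 dits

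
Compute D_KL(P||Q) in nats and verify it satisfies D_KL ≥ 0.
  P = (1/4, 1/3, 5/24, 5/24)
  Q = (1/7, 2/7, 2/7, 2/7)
0.0597 nats

KL divergence satisfies the Gibbs inequality: D_KL(P||Q) ≥ 0 for all distributions P, Q.

D_KL(P||Q) = Σ p(x) log(p(x)/q(x))
Term by term:
  x=0: 1/4 × log_e[(1/4)/(1/7)] = 0.1399
  x=1: 1/3 × log_e[(1/3)/(2/7)] = 0.0514
  x=2: 5/24 × log_e[(5/24)/(2/7)] = -0.0658
  x=3: 5/24 × log_e[(5/24)/(2/7)] = -0.0658
D_KL(P||Q) = 0.0597 nats

D_KL(P||Q) = 0.0597 ≥ 0 ✓

This non-negativity is a fundamental property: relative entropy cannot be negative because it measures how different Q is from P.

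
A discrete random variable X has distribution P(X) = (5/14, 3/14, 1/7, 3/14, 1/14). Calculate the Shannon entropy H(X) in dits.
0.6490 dits

Shannon entropy is H(X) = -Σ p(x) log p(x).

For P = (5/14, 3/14, 1/7, 3/14, 1/14):
H = -5/14 × log_10(5/14) -3/14 × log_10(3/14) -1/7 × log_10(1/7) -3/14 × log_10(3/14) -1/14 × log_10(1/14)
H = 0.6490 dits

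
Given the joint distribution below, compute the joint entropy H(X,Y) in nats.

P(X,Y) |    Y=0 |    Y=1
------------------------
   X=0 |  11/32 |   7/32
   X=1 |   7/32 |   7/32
1.3645 nats

Joint entropy is H(X,Y) = -Σ_{x,y} p(x,y) log p(x,y).

Summing over all non-zero entries:
H(X,Y) = -[11/32·log_e(11/32) + 7/32·log_e(7/32) + 7/32·log_e(7/32) + 7/32·log_e(7/32)]
H(X,Y) = 1.3645 nats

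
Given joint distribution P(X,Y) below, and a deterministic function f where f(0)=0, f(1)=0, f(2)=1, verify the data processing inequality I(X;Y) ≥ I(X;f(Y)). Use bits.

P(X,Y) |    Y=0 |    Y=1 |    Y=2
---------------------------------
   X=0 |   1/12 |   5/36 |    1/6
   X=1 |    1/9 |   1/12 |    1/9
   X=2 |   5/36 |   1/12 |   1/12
I(X;Y) = 0.0355, I(X;f(Y)) = 0.0132, inequality holds: 0.0355 ≥ 0.0132

Data Processing Inequality: For any Markov chain X → Y → Z, we have I(X;Y) ≥ I(X;Z).

Here Z = f(Y) is a deterministic function of Y, forming X → Y → Z.

Original I(X;Y) = 0.0355 bits

After applying f:
P(X,Z) where Z=f(Y):
- P(X,Z=0) = P(X,Y=0) + P(X,Y=1)
- P(X,Z=1) = P(X,Y=2)

I(X;Z) = I(X;f(Y)) = 0.0132 bits

Verification: 0.0355 ≥ 0.0132 ✓

Information cannot be created by processing; the function f can only lose information about X.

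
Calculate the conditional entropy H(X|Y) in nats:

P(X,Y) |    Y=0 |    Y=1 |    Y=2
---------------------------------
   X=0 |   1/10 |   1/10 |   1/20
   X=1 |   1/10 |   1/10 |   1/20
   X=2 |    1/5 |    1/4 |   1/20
1.0284 nats

Using the chain rule: H(X|Y) = H(X,Y) - H(Y)

First, compute H(X,Y) = 2.0389 nats

Marginal P(Y) = (2/5, 9/20, 3/20)
H(Y) = 1.0104 nats

H(X|Y) = H(X,Y) - H(Y) = 2.0389 - 1.0104 = 1.0284 nats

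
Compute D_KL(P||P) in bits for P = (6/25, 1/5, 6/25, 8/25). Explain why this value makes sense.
0.0000 bits

KL divergence satisfies the Gibbs inequality: D_KL(P||Q) ≥ 0 for all distributions P, Q.

D_KL(P||Q) = Σ p(x) log(p(x)/q(x))
Each term is p(x) × log_2(p(x)/p(x)) = p(x) × log_2(1) = 0, so the sum is 0.
D_KL(P||Q) = 0.0000 bits

When P = Q, the KL divergence is exactly 0, as there is no 'divergence' between identical distributions.

This non-negativity is a fundamental property: relative entropy cannot be negative because it measures how different Q is from P.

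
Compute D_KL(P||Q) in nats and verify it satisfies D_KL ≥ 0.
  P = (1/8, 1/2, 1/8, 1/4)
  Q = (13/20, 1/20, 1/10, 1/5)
1.0289 nats

KL divergence satisfies the Gibbs inequality: D_KL(P||Q) ≥ 0 for all distributions P, Q.

D_KL(P||Q) = Σ p(x) log(p(x)/q(x))
Term by term:
  x=0: 1/8 × log_e[(1/8)/(13/20)] = -0.2061
  x=1: 1/2 × log_e[(1/2)/(1/20)] = 1.1513
  x=2: 1/8 × log_e[(1/8)/(1/10)] = 0.0279
  x=3: 1/4 × log_e[(1/4)/(1/5)] = 0.0558
D_KL(P||Q) = 1.0289 nats

D_KL(P||Q) = 1.0289 ≥ 0 ✓

This non-negativity is a fundamental property: relative entropy cannot be negative because it measures how different Q is from P.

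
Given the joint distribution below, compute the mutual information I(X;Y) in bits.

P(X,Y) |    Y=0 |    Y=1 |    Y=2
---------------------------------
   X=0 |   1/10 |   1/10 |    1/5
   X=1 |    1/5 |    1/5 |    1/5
0.0200 bits

Mutual information: I(X;Y) = H(X) + H(Y) - H(X,Y)

Marginals:
P(X) = (2/5, 3/5), H(X) = 0.9710 bits
P(Y) = (3/10, 3/10, 2/5), H(Y) = 1.5710 bits

Joint entropy: H(X,Y) = 2.5219 bits

I(X;Y) = 0.9710 + 1.5710 - 2.5219 = 0.0200 bits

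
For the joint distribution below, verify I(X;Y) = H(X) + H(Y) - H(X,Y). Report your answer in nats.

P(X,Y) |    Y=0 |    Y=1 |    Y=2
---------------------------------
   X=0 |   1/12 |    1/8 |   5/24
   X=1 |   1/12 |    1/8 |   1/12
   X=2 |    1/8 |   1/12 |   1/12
I(X;Y) = 0.0350 nats

Mutual information has multiple equivalent forms:
- I(X;Y) = H(X) - H(X|Y)
- I(X;Y) = H(Y) - H(Y|X)
- I(X;Y) = H(X) + H(Y) - H(X,Y)

Computing all quantities:
H(X) = 1.0835, H(Y) = 1.0934, H(X,Y) = 2.1420
H(X|Y) = 1.0486, H(Y|X) = 1.0584

Verification:
H(X) - H(X|Y) = 1.0835 - 1.0486 = 0.0350
H(Y) - H(Y|X) = 1.0934 - 1.0584 = 0.0350
H(X) + H(Y) - H(X,Y) = 1.0835 + 1.0934 - 2.1420 = 0.0350

All forms give I(X;Y) = 0.0350 nats. ✓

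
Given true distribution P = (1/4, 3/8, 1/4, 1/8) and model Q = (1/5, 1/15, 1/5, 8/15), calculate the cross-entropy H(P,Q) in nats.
1.8988 nats

Cross-entropy: H(P,Q) = -Σ p(x) log q(x)

Alternatively: H(P,Q) = H(P) + D_KL(P||Q)
H(P) = 1.3209 nats
D_KL(P||Q) = 0.5779 nats

H(P,Q) = 1.3209 + 0.5779 = 1.8988 nats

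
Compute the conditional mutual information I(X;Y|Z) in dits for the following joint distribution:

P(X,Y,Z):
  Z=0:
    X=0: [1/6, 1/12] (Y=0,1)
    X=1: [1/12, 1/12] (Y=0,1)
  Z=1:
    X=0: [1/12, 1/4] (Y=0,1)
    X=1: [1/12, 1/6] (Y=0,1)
0.0036 dits

Conditional mutual information: I(X;Y|Z) = H(X|Z) + H(Y|Z) - H(X,Y|Z)

H(Z) = 0.2950
H(X,Z) = 0.5898 → H(X|Z) = 0.2948
H(Y,Z) = 0.5683 → H(Y|Z) = 0.2734
H(X,Y,Z) = 0.8596 → H(X,Y|Z) = 0.5646

I(X;Y|Z) = 0.2948 + 0.2734 - 0.5646 = 0.0036 dits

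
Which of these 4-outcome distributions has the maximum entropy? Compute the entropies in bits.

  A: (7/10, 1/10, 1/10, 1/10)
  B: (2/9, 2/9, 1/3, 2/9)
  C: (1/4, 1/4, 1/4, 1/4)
C

For a discrete distribution over n outcomes, entropy is maximized by the uniform distribution.

Computing entropies:
H(A) = 1.3568 bits
H(B) = 1.9749 bits
H(C) = 2.0000 bits

The uniform distribution (where all probabilities equal 1/4) achieves the maximum entropy of log_2(4) = 2.0000 bits.

Distribution C has the highest entropy.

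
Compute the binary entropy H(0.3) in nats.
0.6109 nats

The binary entropy function is:
H(p) = -p log(p) - (1-p) log(1-p)

H(0.3) = -0.3 × log_e(0.3) - 0.7 × log_e(0.7)
H(0.3) = 0.6109 nats

Note: Binary entropy is maximized at p=0.5 (H=1 bit) and minimized at p=0 or p=1 (H=0).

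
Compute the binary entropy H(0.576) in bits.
0.9833 bits

The binary entropy function is:
H(p) = -p log(p) - (1-p) log(1-p)

H(0.576) = -0.576 × log_2(0.576) - 0.424 × log_2(0.424)
H(0.576) = 0.9833 bits

Note: Binary entropy is maximized at p=0.5 (H=1 bit) and minimized at p=0 or p=1 (H=0).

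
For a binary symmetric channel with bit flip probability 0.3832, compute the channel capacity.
0.0397 bits

For a binary symmetric channel (BSC) with error probability p:
Capacity C = 1 - H(p) bits per symbol

where H(p) = -p log₂(p) - (1-p) log₂(1-p) is the binary entropy function.

H(0.3832) = 0.9603 bits
C = 1 - 0.9603 = 0.0397 bits per symbol

This means we can reliably transmit up to 0.0397 bits of information per channel use.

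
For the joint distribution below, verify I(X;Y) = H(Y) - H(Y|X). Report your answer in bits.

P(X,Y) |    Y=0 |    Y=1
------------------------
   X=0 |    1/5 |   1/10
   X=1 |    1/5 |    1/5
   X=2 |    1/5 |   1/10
I(X;Y) = 0.0200 bits

Mutual information has multiple equivalent forms:
- I(X;Y) = H(X) - H(X|Y)
- I(X;Y) = H(Y) - H(Y|X)
- I(X;Y) = H(X) + H(Y) - H(X,Y)

Computing all quantities:
H(X) = 1.5710, H(Y) = 0.9710, H(X,Y) = 2.5219
H(X|Y) = 1.5510, H(Y|X) = 0.9510

Verification:
H(X) - H(X|Y) = 1.5710 - 1.5510 = 0.0200
H(Y) - H(Y|X) = 0.9710 - 0.9510 = 0.0200
H(X) + H(Y) - H(X,Y) = 1.5710 + 0.9710 - 2.5219 = 0.0200

All forms give I(X;Y) = 0.0200 bits. ✓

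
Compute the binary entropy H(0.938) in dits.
0.1009 dits

The binary entropy function is:
H(p) = -p log(p) - (1-p) log(1-p)

H(0.938) = -0.938 × log_10(0.938) - 0.062 × log_10(0.062)
H(0.938) = 0.1009 dits

Note: Binary entropy is maximized at p=0.5 (H=1 bit) and minimized at p=0 or p=1 (H=0).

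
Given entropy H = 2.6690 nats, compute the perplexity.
14.4255

Perplexity is e^H (or exp(H) for natural log).

H = 2.6690 nats
Perplexity = e^2.6690 = 14.4255

Interpretation: The model's uncertainty is equivalent to choosing uniformly among 14.4 options.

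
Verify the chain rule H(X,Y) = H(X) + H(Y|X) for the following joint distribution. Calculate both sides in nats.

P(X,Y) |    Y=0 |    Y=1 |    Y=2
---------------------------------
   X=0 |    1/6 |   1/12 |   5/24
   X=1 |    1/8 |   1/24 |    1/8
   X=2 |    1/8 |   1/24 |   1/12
H(X,Y) = 2.0842, H(X) = 1.0635, H(Y|X) = 1.0207 (all in nats)

Chain rule: H(X,Y) = H(X) + H(Y|X)

Left side — joint entropy directly:
H(X,Y) = -Σ p(x,y) log p(x,y) = 2.0842 nats

Right side — compute H(Y|X) from the conditional distributions:
P(X) = (11/24, 7/24, 1/4), so H(X) = 1.0635 nats
H(Y|X) = Σ_x P(X=x) · H(Y|X=x):
  P(Y|X=0) = (4/11, 2/11, 5/11), H(Y|X=0) = 1.0362, weight P(X=0) = 11/24
  P(Y|X=1) = (3/7, 1/7, 3/7), H(Y|X=1) = 1.0042, weight P(X=1) = 7/24
  P(Y|X=2) = (1/2, 1/6, 1/3), H(Y|X=2) = 1.0114, weight P(X=2) = 1/4
H(Y|X) = 1.0207 nats

H(X) + H(Y|X) = 1.0635 + 1.0207 = 2.0842 nats

Both sides equal 2.0842 nats. ✓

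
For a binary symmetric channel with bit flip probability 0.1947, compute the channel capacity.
0.2888 bits

For a binary symmetric channel (BSC) with error probability p:
Capacity C = 1 - H(p) bits per symbol

where H(p) = -p log₂(p) - (1-p) log₂(1-p) is the binary entropy function.

H(0.1947) = 0.7112 bits
C = 1 - 0.7112 = 0.2888 bits per symbol

This means we can reliably transmit up to 0.2888 bits of information per channel use.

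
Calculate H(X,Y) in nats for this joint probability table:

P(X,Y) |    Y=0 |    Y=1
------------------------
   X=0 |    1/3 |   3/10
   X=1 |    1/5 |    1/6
1.3479 nats

Joint entropy is H(X,Y) = -Σ_{x,y} p(x,y) log p(x,y).

Summing over all non-zero entries:
H(X,Y) = -[1/3·log_e(1/3) + 3/10·log_e(3/10) + 1/5·log_e(1/5) + 1/6·log_e(1/6)]
H(X,Y) = 1.3479 nats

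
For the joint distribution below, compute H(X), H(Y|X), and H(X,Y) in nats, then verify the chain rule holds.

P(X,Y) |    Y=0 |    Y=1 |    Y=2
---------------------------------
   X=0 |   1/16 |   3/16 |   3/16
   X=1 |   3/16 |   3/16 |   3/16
H(X,Y) = 1.7426, H(X) = 0.6853, H(Y|X) = 1.0573 (all in nats)

Chain rule: H(X,Y) = H(X) + H(Y|X)

Left side — joint entropy directly:
H(X,Y) = -Σ p(x,y) log p(x,y) = 1.7426 nats

Right side — compute H(Y|X) from the conditional distributions:
P(X) = (7/16, 9/16), so H(X) = 0.6853 nats
H(Y|X) = Σ_x P(X=x) · H(Y|X=x):
  P(Y|X=0) = (1/7, 3/7, 3/7), H(Y|X=0) = 1.0042, weight P(X=0) = 7/16
  P(Y|X=1) = (1/3, 1/3, 1/3), H(Y|X=1) = 1.0986, weight P(X=1) = 9/16
H(Y|X) = 1.0573 nats

H(X) + H(Y|X) = 0.6853 + 1.0573 = 1.7426 nats

Both sides equal 1.7426 nats. ✓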